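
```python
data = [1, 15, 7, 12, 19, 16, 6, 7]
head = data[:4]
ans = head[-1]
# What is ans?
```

data has length 8. The slice data[:4] selects indices [0, 1, 2, 3] (0->1, 1->15, 2->7, 3->12), giving [1, 15, 7, 12]. So head = [1, 15, 7, 12]. Then head[-1] = 12.

12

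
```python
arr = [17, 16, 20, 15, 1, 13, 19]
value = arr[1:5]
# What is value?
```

arr has length 7. The slice arr[1:5] selects indices [1, 2, 3, 4] (1->16, 2->20, 3->15, 4->1), giving [16, 20, 15, 1].

[16, 20, 15, 1]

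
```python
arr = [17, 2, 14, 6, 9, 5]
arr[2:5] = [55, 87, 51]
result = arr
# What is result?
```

arr starts as [17, 2, 14, 6, 9, 5] (length 6). The slice arr[2:5] covers indices [2, 3, 4] with values [14, 6, 9]. Replacing that slice with [55, 87, 51] (same length) produces [17, 2, 55, 87, 51, 5].

[17, 2, 55, 87, 51, 5]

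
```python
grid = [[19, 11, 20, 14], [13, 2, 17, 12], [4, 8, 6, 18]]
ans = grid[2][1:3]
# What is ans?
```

grid[2] = [4, 8, 6, 18]. grid[2] has length 4. The slice grid[2][1:3] selects indices [1, 2] (1->8, 2->6), giving [8, 6].

[8, 6]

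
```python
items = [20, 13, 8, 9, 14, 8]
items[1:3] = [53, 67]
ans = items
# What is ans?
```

items starts as [20, 13, 8, 9, 14, 8] (length 6). The slice items[1:3] covers indices [1, 2] with values [13, 8]. Replacing that slice with [53, 67] (same length) produces [20, 53, 67, 9, 14, 8].

[20, 53, 67, 9, 14, 8]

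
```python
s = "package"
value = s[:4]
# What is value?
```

s has length 7. The slice s[:4] selects indices [0, 1, 2, 3] (0->'p', 1->'a', 2->'c', 3->'k'), giving 'pack'.

'pack'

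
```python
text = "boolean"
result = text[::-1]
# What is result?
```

text has length 7. The slice text[::-1] selects indices [6, 5, 4, 3, 2, 1, 0] (6->'n', 5->'a', 4->'e', 3->'l', 2->'o', 1->'o', 0->'b'), giving 'naeloob'.

'naeloob'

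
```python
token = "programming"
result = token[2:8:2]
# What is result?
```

token has length 11. The slice token[2:8:2] selects indices [2, 4, 6] (2->'o', 4->'r', 6->'m'), giving 'orm'.

'orm'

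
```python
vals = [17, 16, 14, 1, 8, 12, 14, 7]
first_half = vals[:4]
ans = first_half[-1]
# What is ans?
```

vals has length 8. The slice vals[:4] selects indices [0, 1, 2, 3] (0->17, 1->16, 2->14, 3->1), giving [17, 16, 14, 1]. So first_half = [17, 16, 14, 1]. Then first_half[-1] = 1.

1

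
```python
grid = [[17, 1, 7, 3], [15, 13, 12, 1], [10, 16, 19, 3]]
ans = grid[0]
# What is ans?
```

grid has 3 rows. Row 0 is [17, 1, 7, 3].

[17, 1, 7, 3]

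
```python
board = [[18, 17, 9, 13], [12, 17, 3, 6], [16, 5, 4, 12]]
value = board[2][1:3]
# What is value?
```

board[2] = [16, 5, 4, 12]. board[2] has length 4. The slice board[2][1:3] selects indices [1, 2] (1->5, 2->4), giving [5, 4].

[5, 4]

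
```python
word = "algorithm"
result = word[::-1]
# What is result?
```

word has length 9. The slice word[::-1] selects indices [8, 7, 6, 5, 4, 3, 2, 1, 0] (8->'m', 7->'h', 6->'t', 5->'i', 4->'r', 3->'o', 2->'g', 1->'l', 0->'a'), giving 'mhtirogla'.

'mhtirogla'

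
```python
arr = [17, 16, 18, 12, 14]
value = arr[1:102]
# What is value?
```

arr has length 5. The slice arr[1:102] selects indices [1, 2, 3, 4] (1->16, 2->18, 3->12, 4->14), giving [16, 18, 12, 14].

[16, 18, 12, 14]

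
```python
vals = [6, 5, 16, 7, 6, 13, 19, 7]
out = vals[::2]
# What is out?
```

vals has length 8. The slice vals[::2] selects indices [0, 2, 4, 6] (0->6, 2->16, 4->6, 6->19), giving [6, 16, 6, 19].

[6, 16, 6, 19]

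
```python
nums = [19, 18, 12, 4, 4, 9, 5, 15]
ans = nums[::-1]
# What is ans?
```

nums has length 8. The slice nums[::-1] selects indices [7, 6, 5, 4, 3, 2, 1, 0] (7->15, 6->5, 5->9, 4->4, 3->4, 2->12, 1->18, 0->19), giving [15, 5, 9, 4, 4, 12, 18, 19].

[15, 5, 9, 4, 4, 12, 18, 19]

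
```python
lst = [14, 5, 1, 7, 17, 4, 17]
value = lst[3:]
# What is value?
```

lst has length 7. The slice lst[3:] selects indices [3, 4, 5, 6] (3->7, 4->17, 5->4, 6->17), giving [7, 17, 4, 17].

[7, 17, 4, 17]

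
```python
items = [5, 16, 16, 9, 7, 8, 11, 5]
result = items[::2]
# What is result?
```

items has length 8. The slice items[::2] selects indices [0, 2, 4, 6] (0->5, 2->16, 4->7, 6->11), giving [5, 16, 7, 11].

[5, 16, 7, 11]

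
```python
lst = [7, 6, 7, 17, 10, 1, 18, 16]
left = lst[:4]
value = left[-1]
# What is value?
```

lst has length 8. The slice lst[:4] selects indices [0, 1, 2, 3] (0->7, 1->6, 2->7, 3->17), giving [7, 6, 7, 17]. So left = [7, 6, 7, 17]. Then left[-1] = 17.

17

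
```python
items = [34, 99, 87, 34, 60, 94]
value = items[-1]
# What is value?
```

items has length 6. Negative index -1 maps to positive index 6 + (-1) = 5. items[5] = 94.

94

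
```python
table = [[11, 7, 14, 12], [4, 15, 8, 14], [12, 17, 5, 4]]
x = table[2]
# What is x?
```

table has 3 rows. Row 2 is [12, 17, 5, 4].

[12, 17, 5, 4]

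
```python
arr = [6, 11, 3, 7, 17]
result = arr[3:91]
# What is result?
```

arr has length 5. The slice arr[3:91] selects indices [3, 4] (3->7, 4->17), giving [7, 17].

[7, 17]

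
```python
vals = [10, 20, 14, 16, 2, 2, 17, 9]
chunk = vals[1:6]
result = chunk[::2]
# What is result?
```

vals has length 8. The slice vals[1:6] selects indices [1, 2, 3, 4, 5] (1->20, 2->14, 3->16, 4->2, 5->2), giving [20, 14, 16, 2, 2]. So chunk = [20, 14, 16, 2, 2]. chunk has length 5. The slice chunk[::2] selects indices [0, 2, 4] (0->20, 2->16, 4->2), giving [20, 16, 2].

[20, 16, 2]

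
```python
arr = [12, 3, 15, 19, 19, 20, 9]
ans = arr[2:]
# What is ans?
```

arr has length 7. The slice arr[2:] selects indices [2, 3, 4, 5, 6] (2->15, 3->19, 4->19, 5->20, 6->9), giving [15, 19, 19, 20, 9].

[15, 19, 19, 20, 9]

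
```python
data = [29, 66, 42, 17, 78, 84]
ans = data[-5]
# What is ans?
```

data has length 6. Negative index -5 maps to positive index 6 + (-5) = 1. data[1] = 66.

66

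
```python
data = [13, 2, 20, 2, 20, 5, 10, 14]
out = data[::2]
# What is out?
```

data has length 8. The slice data[::2] selects indices [0, 2, 4, 6] (0->13, 2->20, 4->20, 6->10), giving [13, 20, 20, 10].

[13, 20, 20, 10]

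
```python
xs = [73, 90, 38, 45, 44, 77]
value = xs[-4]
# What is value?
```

xs has length 6. Negative index -4 maps to positive index 6 + (-4) = 2. xs[2] = 38.

38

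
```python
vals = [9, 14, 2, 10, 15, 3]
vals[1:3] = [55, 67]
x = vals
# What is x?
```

vals starts as [9, 14, 2, 10, 15, 3] (length 6). The slice vals[1:3] covers indices [1, 2] with values [14, 2]. Replacing that slice with [55, 67] (same length) produces [9, 55, 67, 10, 15, 3].

[9, 55, 67, 10, 15, 3]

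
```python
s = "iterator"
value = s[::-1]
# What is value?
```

s has length 8. The slice s[::-1] selects indices [7, 6, 5, 4, 3, 2, 1, 0] (7->'r', 6->'o', 5->'t', 4->'a', 3->'r', 2->'e', 1->'t', 0->'i'), giving 'rotareti'.

'rotareti'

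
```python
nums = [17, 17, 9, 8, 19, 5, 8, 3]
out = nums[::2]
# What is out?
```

nums has length 8. The slice nums[::2] selects indices [0, 2, 4, 6] (0->17, 2->9, 4->19, 6->8), giving [17, 9, 19, 8].

[17, 9, 19, 8]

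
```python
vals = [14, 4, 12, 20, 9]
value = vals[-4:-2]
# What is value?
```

vals has length 5. The slice vals[-4:-2] selects indices [1, 2] (1->4, 2->12), giving [4, 12].

[4, 12]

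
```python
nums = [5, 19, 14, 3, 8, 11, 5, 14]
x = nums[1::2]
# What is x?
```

nums has length 8. The slice nums[1::2] selects indices [1, 3, 5, 7] (1->19, 3->3, 5->11, 7->14), giving [19, 3, 11, 14].

[19, 3, 11, 14]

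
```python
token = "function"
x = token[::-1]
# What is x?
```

token has length 8. The slice token[::-1] selects indices [7, 6, 5, 4, 3, 2, 1, 0] (7->'n', 6->'o', 5->'i', 4->'t', 3->'c', 2->'n', 1->'u', 0->'f'), giving 'noitcnuf'.

'noitcnuf'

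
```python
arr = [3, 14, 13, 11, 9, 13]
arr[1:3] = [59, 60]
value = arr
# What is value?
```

arr starts as [3, 14, 13, 11, 9, 13] (length 6). The slice arr[1:3] covers indices [1, 2] with values [14, 13]. Replacing that slice with [59, 60] (same length) produces [3, 59, 60, 11, 9, 13].

[3, 59, 60, 11, 9, 13]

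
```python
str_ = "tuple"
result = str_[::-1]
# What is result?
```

str_ has length 5. The slice str_[::-1] selects indices [4, 3, 2, 1, 0] (4->'e', 3->'l', 2->'p', 1->'u', 0->'t'), giving 'elput'.

'elput'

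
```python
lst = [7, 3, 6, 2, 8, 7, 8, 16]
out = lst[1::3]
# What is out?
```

lst has length 8. The slice lst[1::3] selects indices [1, 4, 7] (1->3, 4->8, 7->16), giving [3, 8, 16].

[3, 8, 16]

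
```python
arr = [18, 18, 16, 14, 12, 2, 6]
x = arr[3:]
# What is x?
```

arr has length 7. The slice arr[3:] selects indices [3, 4, 5, 6] (3->14, 4->12, 5->2, 6->6), giving [14, 12, 2, 6].

[14, 12, 2, 6]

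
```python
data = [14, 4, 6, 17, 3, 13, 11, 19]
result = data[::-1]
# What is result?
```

data has length 8. The slice data[::-1] selects indices [7, 6, 5, 4, 3, 2, 1, 0] (7->19, 6->11, 5->13, 4->3, 3->17, 2->6, 1->4, 0->14), giving [19, 11, 13, 3, 17, 6, 4, 14].

[19, 11, 13, 3, 17, 6, 4, 14]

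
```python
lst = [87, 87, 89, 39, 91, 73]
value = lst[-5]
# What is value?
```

lst has length 6. Negative index -5 maps to positive index 6 + (-5) = 1. lst[1] = 87.

87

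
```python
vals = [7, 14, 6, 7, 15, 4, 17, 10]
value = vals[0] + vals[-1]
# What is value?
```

vals has length 8. vals[0] = 7.
vals has length 8. Negative index -1 maps to positive index 8 + (-1) = 7. vals[7] = 10.
Sum: 7 + 10 = 17.

17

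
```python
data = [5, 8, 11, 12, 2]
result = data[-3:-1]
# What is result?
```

data has length 5. The slice data[-3:-1] selects indices [2, 3] (2->11, 3->12), giving [11, 12].

[11, 12]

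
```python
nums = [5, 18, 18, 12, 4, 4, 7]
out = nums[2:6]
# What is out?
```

nums has length 7. The slice nums[2:6] selects indices [2, 3, 4, 5] (2->18, 3->12, 4->4, 5->4), giving [18, 12, 4, 4].

[18, 12, 4, 4]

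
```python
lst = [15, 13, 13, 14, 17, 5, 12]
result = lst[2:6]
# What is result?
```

lst has length 7. The slice lst[2:6] selects indices [2, 3, 4, 5] (2->13, 3->14, 4->17, 5->5), giving [13, 14, 17, 5].

[13, 14, 17, 5]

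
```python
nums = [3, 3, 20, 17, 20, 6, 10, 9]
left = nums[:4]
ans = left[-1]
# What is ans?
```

nums has length 8. The slice nums[:4] selects indices [0, 1, 2, 3] (0->3, 1->3, 2->20, 3->17), giving [3, 3, 20, 17]. So left = [3, 3, 20, 17]. Then left[-1] = 17.

17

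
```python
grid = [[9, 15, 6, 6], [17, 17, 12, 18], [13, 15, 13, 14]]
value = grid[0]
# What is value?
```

grid has 3 rows. Row 0 is [9, 15, 6, 6].

[9, 15, 6, 6]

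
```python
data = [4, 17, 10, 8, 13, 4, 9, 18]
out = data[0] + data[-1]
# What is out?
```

data has length 8. data[0] = 4.
data has length 8. Negative index -1 maps to positive index 8 + (-1) = 7. data[7] = 18.
Sum: 4 + 18 = 22.

22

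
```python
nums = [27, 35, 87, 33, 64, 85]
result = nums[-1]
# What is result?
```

nums has length 6. Negative index -1 maps to positive index 6 + (-1) = 5. nums[5] = 85.

85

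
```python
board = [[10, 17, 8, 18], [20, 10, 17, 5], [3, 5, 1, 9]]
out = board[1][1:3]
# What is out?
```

board[1] = [20, 10, 17, 5]. board[1] has length 4. The slice board[1][1:3] selects indices [1, 2] (1->10, 2->17), giving [10, 17].

[10, 17]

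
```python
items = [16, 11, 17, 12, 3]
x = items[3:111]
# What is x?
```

items has length 5. The slice items[3:111] selects indices [3, 4] (3->12, 4->3), giving [12, 3].

[12, 3]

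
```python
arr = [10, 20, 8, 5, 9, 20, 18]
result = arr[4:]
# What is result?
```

arr has length 7. The slice arr[4:] selects indices [4, 5, 6] (4->9, 5->20, 6->18), giving [9, 20, 18].

[9, 20, 18]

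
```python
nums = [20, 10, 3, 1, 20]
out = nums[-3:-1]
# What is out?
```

nums has length 5. The slice nums[-3:-1] selects indices [2, 3] (2->3, 3->1), giving [3, 1].

[3, 1]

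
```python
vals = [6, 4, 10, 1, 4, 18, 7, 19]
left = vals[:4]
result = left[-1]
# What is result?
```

vals has length 8. The slice vals[:4] selects indices [0, 1, 2, 3] (0->6, 1->4, 2->10, 3->1), giving [6, 4, 10, 1]. So left = [6, 4, 10, 1]. Then left[-1] = 1.

1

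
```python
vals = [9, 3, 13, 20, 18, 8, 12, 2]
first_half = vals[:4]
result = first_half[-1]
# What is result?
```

vals has length 8. The slice vals[:4] selects indices [0, 1, 2, 3] (0->9, 1->3, 2->13, 3->20), giving [9, 3, 13, 20]. So first_half = [9, 3, 13, 20]. Then first_half[-1] = 20.

20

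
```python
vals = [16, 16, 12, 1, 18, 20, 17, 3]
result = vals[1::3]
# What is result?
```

vals has length 8. The slice vals[1::3] selects indices [1, 4, 7] (1->16, 4->18, 7->3), giving [16, 18, 3].

[16, 18, 3]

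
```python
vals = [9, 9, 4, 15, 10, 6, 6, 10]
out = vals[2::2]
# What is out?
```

vals has length 8. The slice vals[2::2] selects indices [2, 4, 6] (2->4, 4->10, 6->6), giving [4, 10, 6].

[4, 10, 6]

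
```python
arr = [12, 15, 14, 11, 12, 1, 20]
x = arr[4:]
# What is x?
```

arr has length 7. The slice arr[4:] selects indices [4, 5, 6] (4->12, 5->1, 6->20), giving [12, 1, 20].

[12, 1, 20]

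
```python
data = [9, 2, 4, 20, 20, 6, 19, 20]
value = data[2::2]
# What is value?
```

data has length 8. The slice data[2::2] selects indices [2, 4, 6] (2->4, 4->20, 6->19), giving [4, 20, 19].

[4, 20, 19]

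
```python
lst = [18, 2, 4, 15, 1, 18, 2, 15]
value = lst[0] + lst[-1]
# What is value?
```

lst has length 8. lst[0] = 18.
lst has length 8. Negative index -1 maps to positive index 8 + (-1) = 7. lst[7] = 15.
Sum: 18 + 15 = 33.

33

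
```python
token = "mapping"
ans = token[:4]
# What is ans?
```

token has length 7. The slice token[:4] selects indices [0, 1, 2, 3] (0->'m', 1->'a', 2->'p', 3->'p'), giving 'mapp'.

'mapp'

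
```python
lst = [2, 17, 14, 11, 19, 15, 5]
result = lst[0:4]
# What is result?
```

lst has length 7. The slice lst[0:4] selects indices [0, 1, 2, 3] (0->2, 1->17, 2->14, 3->11), giving [2, 17, 14, 11].

[2, 17, 14, 11]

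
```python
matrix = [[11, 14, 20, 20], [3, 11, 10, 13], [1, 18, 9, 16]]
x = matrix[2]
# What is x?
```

matrix has 3 rows. Row 2 is [1, 18, 9, 16].

[1, 18, 9, 16]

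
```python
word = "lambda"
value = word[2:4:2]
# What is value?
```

word has length 6. The slice word[2:4:2] selects indices [2] (2->'m'), giving 'm'.

'm'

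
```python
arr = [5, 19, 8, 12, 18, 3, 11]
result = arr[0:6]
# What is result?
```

arr has length 7. The slice arr[0:6] selects indices [0, 1, 2, 3, 4, 5] (0->5, 1->19, 2->8, 3->12, 4->18, 5->3), giving [5, 19, 8, 12, 18, 3].

[5, 19, 8, 12, 18, 3]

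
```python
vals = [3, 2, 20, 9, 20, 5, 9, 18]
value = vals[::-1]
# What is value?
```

vals has length 8. The slice vals[::-1] selects indices [7, 6, 5, 4, 3, 2, 1, 0] (7->18, 6->9, 5->5, 4->20, 3->9, 2->20, 1->2, 0->3), giving [18, 9, 5, 20, 9, 20, 2, 3].

[18, 9, 5, 20, 9, 20, 2, 3]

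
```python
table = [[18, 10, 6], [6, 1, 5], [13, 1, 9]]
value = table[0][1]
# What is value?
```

table[0] = [18, 10, 6]. Taking column 1 of that row yields 10.

10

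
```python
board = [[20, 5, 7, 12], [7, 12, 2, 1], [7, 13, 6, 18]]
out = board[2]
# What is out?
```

board has 3 rows. Row 2 is [7, 13, 6, 18].

[7, 13, 6, 18]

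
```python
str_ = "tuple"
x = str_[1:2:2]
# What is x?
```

str_ has length 5. The slice str_[1:2:2] selects indices [1] (1->'u'), giving 'u'.

'u'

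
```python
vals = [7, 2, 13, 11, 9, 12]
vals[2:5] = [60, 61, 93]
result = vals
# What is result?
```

vals starts as [7, 2, 13, 11, 9, 12] (length 6). The slice vals[2:5] covers indices [2, 3, 4] with values [13, 11, 9]. Replacing that slice with [60, 61, 93] (same length) produces [7, 2, 60, 61, 93, 12].

[7, 2, 60, 61, 93, 12]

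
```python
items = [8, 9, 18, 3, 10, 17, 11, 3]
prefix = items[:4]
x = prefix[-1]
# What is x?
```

items has length 8. The slice items[:4] selects indices [0, 1, 2, 3] (0->8, 1->9, 2->18, 3->3), giving [8, 9, 18, 3]. So prefix = [8, 9, 18, 3]. Then prefix[-1] = 3.

3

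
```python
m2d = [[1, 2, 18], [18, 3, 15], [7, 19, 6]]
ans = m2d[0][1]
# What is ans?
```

m2d[0] = [1, 2, 18]. Taking column 1 of that row yields 2.

2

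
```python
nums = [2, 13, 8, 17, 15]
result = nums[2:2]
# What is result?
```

nums has length 5. The slice nums[2:2] resolves to an empty index range, so the result is [].

[]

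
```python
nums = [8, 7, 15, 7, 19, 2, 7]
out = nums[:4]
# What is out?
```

nums has length 7. The slice nums[:4] selects indices [0, 1, 2, 3] (0->8, 1->7, 2->15, 3->7), giving [8, 7, 15, 7].

[8, 7, 15, 7]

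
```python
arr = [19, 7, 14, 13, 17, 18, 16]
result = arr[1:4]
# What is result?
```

arr has length 7. The slice arr[1:4] selects indices [1, 2, 3] (1->7, 2->14, 3->13), giving [7, 14, 13].

[7, 14, 13]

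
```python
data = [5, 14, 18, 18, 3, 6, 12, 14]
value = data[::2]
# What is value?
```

data has length 8. The slice data[::2] selects indices [0, 2, 4, 6] (0->5, 2->18, 4->3, 6->12), giving [5, 18, 3, 12].

[5, 18, 3, 12]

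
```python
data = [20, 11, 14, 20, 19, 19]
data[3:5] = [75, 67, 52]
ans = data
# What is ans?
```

data starts as [20, 11, 14, 20, 19, 19] (length 6). The slice data[3:5] covers indices [3, 4] with values [20, 19]. Replacing that slice with [75, 67, 52] (different length) produces [20, 11, 14, 75, 67, 52, 19].

[20, 11, 14, 75, 67, 52, 19]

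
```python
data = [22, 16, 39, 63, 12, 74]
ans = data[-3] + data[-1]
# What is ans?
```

data has length 6. Negative index -3 maps to positive index 6 + (-3) = 3. data[3] = 63.
data has length 6. Negative index -1 maps to positive index 6 + (-1) = 5. data[5] = 74.
Sum: 63 + 74 = 137.

137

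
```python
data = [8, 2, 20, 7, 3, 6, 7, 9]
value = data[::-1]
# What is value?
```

data has length 8. The slice data[::-1] selects indices [7, 6, 5, 4, 3, 2, 1, 0] (7->9, 6->7, 5->6, 4->3, 3->7, 2->20, 1->2, 0->8), giving [9, 7, 6, 3, 7, 20, 2, 8].

[9, 7, 6, 3, 7, 20, 2, 8]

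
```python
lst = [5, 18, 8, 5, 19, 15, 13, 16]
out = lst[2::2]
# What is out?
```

lst has length 8. The slice lst[2::2] selects indices [2, 4, 6] (2->8, 4->19, 6->13), giving [8, 19, 13].

[8, 19, 13]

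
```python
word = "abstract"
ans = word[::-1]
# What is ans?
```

word has length 8. The slice word[::-1] selects indices [7, 6, 5, 4, 3, 2, 1, 0] (7->'t', 6->'c', 5->'a', 4->'r', 3->'t', 2->'s', 1->'b', 0->'a'), giving 'tcartsba'.

'tcartsba'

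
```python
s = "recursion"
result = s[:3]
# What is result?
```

s has length 9. The slice s[:3] selects indices [0, 1, 2] (0->'r', 1->'e', 2->'c'), giving 'rec'.

'rec'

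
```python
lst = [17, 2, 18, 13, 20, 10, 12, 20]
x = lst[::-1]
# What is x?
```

lst has length 8. The slice lst[::-1] selects indices [7, 6, 5, 4, 3, 2, 1, 0] (7->20, 6->12, 5->10, 4->20, 3->13, 2->18, 1->2, 0->17), giving [20, 12, 10, 20, 13, 18, 2, 17].

[20, 12, 10, 20, 13, 18, 2, 17]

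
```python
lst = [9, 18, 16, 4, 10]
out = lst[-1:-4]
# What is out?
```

lst has length 5. The slice lst[-1:-4] resolves to an empty index range, so the result is [].

[]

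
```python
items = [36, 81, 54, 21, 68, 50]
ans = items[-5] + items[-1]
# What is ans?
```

items has length 6. Negative index -5 maps to positive index 6 + (-5) = 1. items[1] = 81.
items has length 6. Negative index -1 maps to positive index 6 + (-1) = 5. items[5] = 50.
Sum: 81 + 50 = 131.

131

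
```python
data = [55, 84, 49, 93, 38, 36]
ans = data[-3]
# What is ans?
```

data has length 6. Negative index -3 maps to positive index 6 + (-3) = 3. data[3] = 93.

93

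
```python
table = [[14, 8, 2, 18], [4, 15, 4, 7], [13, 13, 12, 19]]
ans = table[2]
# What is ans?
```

table has 3 rows. Row 2 is [13, 13, 12, 19].

[13, 13, 12, 19]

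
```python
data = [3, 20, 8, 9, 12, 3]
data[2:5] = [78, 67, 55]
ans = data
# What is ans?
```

data starts as [3, 20, 8, 9, 12, 3] (length 6). The slice data[2:5] covers indices [2, 3, 4] with values [8, 9, 12]. Replacing that slice with [78, 67, 55] (same length) produces [3, 20, 78, 67, 55, 3].

[3, 20, 78, 67, 55, 3]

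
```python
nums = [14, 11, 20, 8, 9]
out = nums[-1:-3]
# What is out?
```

nums has length 5. The slice nums[-1:-3] resolves to an empty index range, so the result is [].

[]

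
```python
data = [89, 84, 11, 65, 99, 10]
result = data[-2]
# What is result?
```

data has length 6. Negative index -2 maps to positive index 6 + (-2) = 4. data[4] = 99.

99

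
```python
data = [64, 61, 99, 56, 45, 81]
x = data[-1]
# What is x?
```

data has length 6. Negative index -1 maps to positive index 6 + (-1) = 5. data[5] = 81.

81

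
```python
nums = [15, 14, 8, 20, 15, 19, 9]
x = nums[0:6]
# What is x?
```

nums has length 7. The slice nums[0:6] selects indices [0, 1, 2, 3, 4, 5] (0->15, 1->14, 2->8, 3->20, 4->15, 5->19), giving [15, 14, 8, 20, 15, 19].

[15, 14, 8, 20, 15, 19]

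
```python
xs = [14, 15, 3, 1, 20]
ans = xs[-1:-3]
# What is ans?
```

xs has length 5. The slice xs[-1:-3] resolves to an empty index range, so the result is [].

[]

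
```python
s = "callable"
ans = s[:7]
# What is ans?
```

s has length 8. The slice s[:7] selects indices [0, 1, 2, 3, 4, 5, 6] (0->'c', 1->'a', 2->'l', 3->'l', 4->'a', 5->'b', 6->'l'), giving 'callabl'.

'callabl'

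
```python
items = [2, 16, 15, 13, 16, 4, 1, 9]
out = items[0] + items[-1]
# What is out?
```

items has length 8. items[0] = 2.
items has length 8. Negative index -1 maps to positive index 8 + (-1) = 7. items[7] = 9.
Sum: 2 + 9 = 11.

11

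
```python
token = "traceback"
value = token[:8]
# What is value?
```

token has length 9. The slice token[:8] selects indices [0, 1, 2, 3, 4, 5, 6, 7] (0->'t', 1->'r', 2->'a', 3->'c', 4->'e', 5->'b', 6->'a', 7->'c'), giving 'tracebac'.

'tracebac'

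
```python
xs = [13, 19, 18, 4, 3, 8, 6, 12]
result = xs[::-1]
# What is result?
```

xs has length 8. The slice xs[::-1] selects indices [7, 6, 5, 4, 3, 2, 1, 0] (7->12, 6->6, 5->8, 4->3, 3->4, 2->18, 1->19, 0->13), giving [12, 6, 8, 3, 4, 18, 19, 13].

[12, 6, 8, 3, 4, 18, 19, 13]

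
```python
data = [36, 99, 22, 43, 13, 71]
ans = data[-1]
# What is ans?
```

data has length 6. Negative index -1 maps to positive index 6 + (-1) = 5. data[5] = 71.

71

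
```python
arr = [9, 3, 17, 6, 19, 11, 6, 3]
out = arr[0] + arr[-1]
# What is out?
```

arr has length 8. arr[0] = 9.
arr has length 8. Negative index -1 maps to positive index 8 + (-1) = 7. arr[7] = 3.
Sum: 9 + 3 = 12.

12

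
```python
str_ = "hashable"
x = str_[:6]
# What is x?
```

str_ has length 8. The slice str_[:6] selects indices [0, 1, 2, 3, 4, 5] (0->'h', 1->'a', 2->'s', 3->'h', 4->'a', 5->'b'), giving 'hashab'.

'hashab'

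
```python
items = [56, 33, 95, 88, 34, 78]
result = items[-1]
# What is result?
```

items has length 6. Negative index -1 maps to positive index 6 + (-1) = 5. items[5] = 78.

78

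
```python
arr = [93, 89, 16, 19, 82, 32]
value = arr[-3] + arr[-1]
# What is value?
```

arr has length 6. Negative index -3 maps to positive index 6 + (-3) = 3. arr[3] = 19.
arr has length 6. Negative index -1 maps to positive index 6 + (-1) = 5. arr[5] = 32.
Sum: 19 + 32 = 51.

51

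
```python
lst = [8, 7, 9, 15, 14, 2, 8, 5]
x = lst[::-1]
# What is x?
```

lst has length 8. The slice lst[::-1] selects indices [7, 6, 5, 4, 3, 2, 1, 0] (7->5, 6->8, 5->2, 4->14, 3->15, 2->9, 1->7, 0->8), giving [5, 8, 2, 14, 15, 9, 7, 8].

[5, 8, 2, 14, 15, 9, 7, 8]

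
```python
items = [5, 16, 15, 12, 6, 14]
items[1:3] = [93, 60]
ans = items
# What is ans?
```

items starts as [5, 16, 15, 12, 6, 14] (length 6). The slice items[1:3] covers indices [1, 2] with values [16, 15]. Replacing that slice with [93, 60] (same length) produces [5, 93, 60, 12, 6, 14].

[5, 93, 60, 12, 6, 14]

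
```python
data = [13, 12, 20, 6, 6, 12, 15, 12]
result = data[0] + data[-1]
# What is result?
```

data has length 8. data[0] = 13.
data has length 8. Negative index -1 maps to positive index 8 + (-1) = 7. data[7] = 12.
Sum: 13 + 12 = 25.

25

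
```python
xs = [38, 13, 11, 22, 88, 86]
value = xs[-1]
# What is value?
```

xs has length 6. Negative index -1 maps to positive index 6 + (-1) = 5. xs[5] = 86.

86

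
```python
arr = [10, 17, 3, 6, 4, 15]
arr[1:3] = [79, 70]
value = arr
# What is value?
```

arr starts as [10, 17, 3, 6, 4, 15] (length 6). The slice arr[1:3] covers indices [1, 2] with values [17, 3]. Replacing that slice with [79, 70] (same length) produces [10, 79, 70, 6, 4, 15].

[10, 79, 70, 6, 4, 15]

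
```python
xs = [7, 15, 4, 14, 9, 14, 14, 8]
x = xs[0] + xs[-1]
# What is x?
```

xs has length 8. xs[0] = 7.
xs has length 8. Negative index -1 maps to positive index 8 + (-1) = 7. xs[7] = 8.
Sum: 7 + 8 = 15.

15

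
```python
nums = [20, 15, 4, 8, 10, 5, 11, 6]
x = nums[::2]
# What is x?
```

nums has length 8. The slice nums[::2] selects indices [0, 2, 4, 6] (0->20, 2->4, 4->10, 6->11), giving [20, 4, 10, 11].

[20, 4, 10, 11]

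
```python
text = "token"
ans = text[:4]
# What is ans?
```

text has length 5. The slice text[:4] selects indices [0, 1, 2, 3] (0->'t', 1->'o', 2->'k', 3->'e'), giving 'toke'.

'toke'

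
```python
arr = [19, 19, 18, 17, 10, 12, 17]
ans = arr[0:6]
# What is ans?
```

arr has length 7. The slice arr[0:6] selects indices [0, 1, 2, 3, 4, 5] (0->19, 1->19, 2->18, 3->17, 4->10, 5->12), giving [19, 19, 18, 17, 10, 12].

[19, 19, 18, 17, 10, 12]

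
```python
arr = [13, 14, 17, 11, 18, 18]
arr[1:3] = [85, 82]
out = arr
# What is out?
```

arr starts as [13, 14, 17, 11, 18, 18] (length 6). The slice arr[1:3] covers indices [1, 2] with values [14, 17]. Replacing that slice with [85, 82] (same length) produces [13, 85, 82, 11, 18, 18].

[13, 85, 82, 11, 18, 18]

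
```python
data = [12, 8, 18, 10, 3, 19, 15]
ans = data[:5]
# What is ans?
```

data has length 7. The slice data[:5] selects indices [0, 1, 2, 3, 4] (0->12, 1->8, 2->18, 3->10, 4->3), giving [12, 8, 18, 10, 3].

[12, 8, 18, 10, 3]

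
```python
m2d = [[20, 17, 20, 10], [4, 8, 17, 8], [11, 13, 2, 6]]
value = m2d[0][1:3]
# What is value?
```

m2d[0] = [20, 17, 20, 10]. m2d[0] has length 4. The slice m2d[0][1:3] selects indices [1, 2] (1->17, 2->20), giving [17, 20].

[17, 20]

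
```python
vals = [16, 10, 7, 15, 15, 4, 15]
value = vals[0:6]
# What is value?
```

vals has length 7. The slice vals[0:6] selects indices [0, 1, 2, 3, 4, 5] (0->16, 1->10, 2->7, 3->15, 4->15, 5->4), giving [16, 10, 7, 15, 15, 4].

[16, 10, 7, 15, 15, 4]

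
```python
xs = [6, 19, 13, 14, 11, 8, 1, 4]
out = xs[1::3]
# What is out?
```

xs has length 8. The slice xs[1::3] selects indices [1, 4, 7] (1->19, 4->11, 7->4), giving [19, 11, 4].

[19, 11, 4]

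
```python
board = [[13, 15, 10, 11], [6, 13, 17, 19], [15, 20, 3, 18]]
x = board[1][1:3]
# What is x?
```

board[1] = [6, 13, 17, 19]. board[1] has length 4. The slice board[1][1:3] selects indices [1, 2] (1->13, 2->17), giving [13, 17].

[13, 17]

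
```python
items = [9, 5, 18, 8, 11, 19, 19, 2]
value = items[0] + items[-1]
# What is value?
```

items has length 8. items[0] = 9.
items has length 8. Negative index -1 maps to positive index 8 + (-1) = 7. items[7] = 2.
Sum: 9 + 2 = 11.

11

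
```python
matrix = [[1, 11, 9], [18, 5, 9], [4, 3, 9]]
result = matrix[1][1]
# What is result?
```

matrix[1] = [18, 5, 9]. Taking column 1 of that row yields 5.

5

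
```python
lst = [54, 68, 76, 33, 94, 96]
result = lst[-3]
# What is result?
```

lst has length 6. Negative index -3 maps to positive index 6 + (-3) = 3. lst[3] = 33.

33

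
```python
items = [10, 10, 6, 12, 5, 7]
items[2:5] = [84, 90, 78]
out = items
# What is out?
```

items starts as [10, 10, 6, 12, 5, 7] (length 6). The slice items[2:5] covers indices [2, 3, 4] with values [6, 12, 5]. Replacing that slice with [84, 90, 78] (same length) produces [10, 10, 84, 90, 78, 7].

[10, 10, 84, 90, 78, 7]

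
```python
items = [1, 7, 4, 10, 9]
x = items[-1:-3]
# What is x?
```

items has length 5. The slice items[-1:-3] resolves to an empty index range, so the result is [].

[]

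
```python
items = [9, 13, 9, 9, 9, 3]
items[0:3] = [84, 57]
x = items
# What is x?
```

items starts as [9, 13, 9, 9, 9, 3] (length 6). The slice items[0:3] covers indices [0, 1, 2] with values [9, 13, 9]. Replacing that slice with [84, 57] (different length) produces [84, 57, 9, 9, 3].

[84, 57, 9, 9, 3]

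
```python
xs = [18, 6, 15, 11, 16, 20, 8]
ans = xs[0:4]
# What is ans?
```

xs has length 7. The slice xs[0:4] selects indices [0, 1, 2, 3] (0->18, 1->6, 2->15, 3->11), giving [18, 6, 15, 11].

[18, 6, 15, 11]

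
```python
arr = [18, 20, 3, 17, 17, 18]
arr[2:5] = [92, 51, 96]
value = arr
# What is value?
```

arr starts as [18, 20, 3, 17, 17, 18] (length 6). The slice arr[2:5] covers indices [2, 3, 4] with values [3, 17, 17]. Replacing that slice with [92, 51, 96] (same length) produces [18, 20, 92, 51, 96, 18].

[18, 20, 92, 51, 96, 18]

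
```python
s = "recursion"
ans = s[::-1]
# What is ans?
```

s has length 9. The slice s[::-1] selects indices [8, 7, 6, 5, 4, 3, 2, 1, 0] (8->'n', 7->'o', 6->'i', 5->'s', 4->'r', 3->'u', 2->'c', 1->'e', 0->'r'), giving 'noisrucer'.

'noisrucer'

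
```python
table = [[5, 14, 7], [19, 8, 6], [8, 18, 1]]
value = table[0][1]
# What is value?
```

table[0] = [5, 14, 7]. Taking column 1 of that row yields 14.

14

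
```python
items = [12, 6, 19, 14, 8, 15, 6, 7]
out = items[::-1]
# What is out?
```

items has length 8. The slice items[::-1] selects indices [7, 6, 5, 4, 3, 2, 1, 0] (7->7, 6->6, 5->15, 4->8, 3->14, 2->19, 1->6, 0->12), giving [7, 6, 15, 8, 14, 19, 6, 12].

[7, 6, 15, 8, 14, 19, 6, 12]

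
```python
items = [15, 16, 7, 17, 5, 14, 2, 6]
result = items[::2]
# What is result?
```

items has length 8. The slice items[::2] selects indices [0, 2, 4, 6] (0->15, 2->7, 4->5, 6->2), giving [15, 7, 5, 2].

[15, 7, 5, 2]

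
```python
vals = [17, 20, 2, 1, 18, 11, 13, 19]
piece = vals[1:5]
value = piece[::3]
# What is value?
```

vals has length 8. The slice vals[1:5] selects indices [1, 2, 3, 4] (1->20, 2->2, 3->1, 4->18), giving [20, 2, 1, 18]. So piece = [20, 2, 1, 18]. piece has length 4. The slice piece[::3] selects indices [0, 3] (0->20, 3->18), giving [20, 18].

[20, 18]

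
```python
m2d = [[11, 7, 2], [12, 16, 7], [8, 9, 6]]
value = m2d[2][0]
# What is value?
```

m2d[2] = [8, 9, 6]. Taking column 0 of that row yields 8.

8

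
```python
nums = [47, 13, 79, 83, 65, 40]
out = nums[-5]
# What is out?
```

nums has length 6. Negative index -5 maps to positive index 6 + (-5) = 1. nums[1] = 13.

13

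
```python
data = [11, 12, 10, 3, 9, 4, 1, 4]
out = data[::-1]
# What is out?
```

data has length 8. The slice data[::-1] selects indices [7, 6, 5, 4, 3, 2, 1, 0] (7->4, 6->1, 5->4, 4->9, 3->3, 2->10, 1->12, 0->11), giving [4, 1, 4, 9, 3, 10, 12, 11].

[4, 1, 4, 9, 3, 10, 12, 11]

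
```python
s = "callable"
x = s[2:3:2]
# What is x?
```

s has length 8. The slice s[2:3:2] selects indices [2] (2->'l'), giving 'l'.

'l'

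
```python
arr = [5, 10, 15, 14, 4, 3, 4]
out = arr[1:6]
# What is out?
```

arr has length 7. The slice arr[1:6] selects indices [1, 2, 3, 4, 5] (1->10, 2->15, 3->14, 4->4, 5->3), giving [10, 15, 14, 4, 3].

[10, 15, 14, 4, 3]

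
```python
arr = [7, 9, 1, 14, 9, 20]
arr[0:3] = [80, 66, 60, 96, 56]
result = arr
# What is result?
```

arr starts as [7, 9, 1, 14, 9, 20] (length 6). The slice arr[0:3] covers indices [0, 1, 2] with values [7, 9, 1]. Replacing that slice with [80, 66, 60, 96, 56] (different length) produces [80, 66, 60, 96, 56, 14, 9, 20].

[80, 66, 60, 96, 56, 14, 9, 20]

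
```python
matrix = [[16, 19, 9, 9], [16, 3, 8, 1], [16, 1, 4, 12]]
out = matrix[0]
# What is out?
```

matrix has 3 rows. Row 0 is [16, 19, 9, 9].

[16, 19, 9, 9]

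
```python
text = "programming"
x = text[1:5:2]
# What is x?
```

text has length 11. The slice text[1:5:2] selects indices [1, 3] (1->'r', 3->'g'), giving 'rg'.

'rg'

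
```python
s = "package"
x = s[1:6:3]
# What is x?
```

s has length 7. The slice s[1:6:3] selects indices [1, 4] (1->'a', 4->'a'), giving 'aa'.

'aa'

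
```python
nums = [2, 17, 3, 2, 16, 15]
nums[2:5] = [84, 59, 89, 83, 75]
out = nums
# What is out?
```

nums starts as [2, 17, 3, 2, 16, 15] (length 6). The slice nums[2:5] covers indices [2, 3, 4] with values [3, 2, 16]. Replacing that slice with [84, 59, 89, 83, 75] (different length) produces [2, 17, 84, 59, 89, 83, 75, 15].

[2, 17, 84, 59, 89, 83, 75, 15]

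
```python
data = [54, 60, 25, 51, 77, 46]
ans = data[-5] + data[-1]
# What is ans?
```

data has length 6. Negative index -5 maps to positive index 6 + (-5) = 1. data[1] = 60.
data has length 6. Negative index -1 maps to positive index 6 + (-1) = 5. data[5] = 46.
Sum: 60 + 46 = 106.

106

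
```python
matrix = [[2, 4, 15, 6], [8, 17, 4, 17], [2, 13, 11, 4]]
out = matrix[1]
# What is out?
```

matrix has 3 rows. Row 1 is [8, 17, 4, 17].

[8, 17, 4, 17]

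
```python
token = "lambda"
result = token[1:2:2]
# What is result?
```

token has length 6. The slice token[1:2:2] selects indices [1] (1->'a'), giving 'a'.

'a'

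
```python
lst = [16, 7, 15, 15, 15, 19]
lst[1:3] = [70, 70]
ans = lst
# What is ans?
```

lst starts as [16, 7, 15, 15, 15, 19] (length 6). The slice lst[1:3] covers indices [1, 2] with values [7, 15]. Replacing that slice with [70, 70] (same length) produces [16, 70, 70, 15, 15, 19].

[16, 70, 70, 15, 15, 19]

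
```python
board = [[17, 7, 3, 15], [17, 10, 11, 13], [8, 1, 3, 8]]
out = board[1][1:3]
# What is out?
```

board[1] = [17, 10, 11, 13]. board[1] has length 4. The slice board[1][1:3] selects indices [1, 2] (1->10, 2->11), giving [10, 11].

[10, 11]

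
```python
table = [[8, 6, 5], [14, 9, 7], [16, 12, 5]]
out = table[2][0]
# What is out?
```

table[2] = [16, 12, 5]. Taking column 0 of that row yields 16.

16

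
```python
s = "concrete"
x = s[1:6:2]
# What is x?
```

s has length 8. The slice s[1:6:2] selects indices [1, 3, 5] (1->'o', 3->'c', 5->'e'), giving 'oce'.

'oce'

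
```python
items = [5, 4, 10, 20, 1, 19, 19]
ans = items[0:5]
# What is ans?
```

items has length 7. The slice items[0:5] selects indices [0, 1, 2, 3, 4] (0->5, 1->4, 2->10, 3->20, 4->1), giving [5, 4, 10, 20, 1].

[5, 4, 10, 20, 1]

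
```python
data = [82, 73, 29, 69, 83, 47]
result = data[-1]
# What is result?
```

data has length 6. Negative index -1 maps to positive index 6 + (-1) = 5. data[5] = 47.

47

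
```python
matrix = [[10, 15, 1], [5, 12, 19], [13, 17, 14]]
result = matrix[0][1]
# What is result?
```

matrix[0] = [10, 15, 1]. Taking column 1 of that row yields 15.

15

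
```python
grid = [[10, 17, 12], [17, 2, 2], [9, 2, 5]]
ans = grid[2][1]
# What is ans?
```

grid[2] = [9, 2, 5]. Taking column 1 of that row yields 2.

2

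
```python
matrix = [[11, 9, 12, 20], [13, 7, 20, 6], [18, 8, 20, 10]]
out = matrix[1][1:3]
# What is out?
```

matrix[1] = [13, 7, 20, 6]. matrix[1] has length 4. The slice matrix[1][1:3] selects indices [1, 2] (1->7, 2->20), giving [7, 20].

[7, 20]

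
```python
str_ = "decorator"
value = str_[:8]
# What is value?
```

str_ has length 9. The slice str_[:8] selects indices [0, 1, 2, 3, 4, 5, 6, 7] (0->'d', 1->'e', 2->'c', 3->'o', 4->'r', 5->'a', 6->'t', 7->'o'), giving 'decorato'.

'decorato'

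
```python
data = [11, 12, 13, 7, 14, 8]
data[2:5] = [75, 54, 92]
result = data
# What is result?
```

data starts as [11, 12, 13, 7, 14, 8] (length 6). The slice data[2:5] covers indices [2, 3, 4] with values [13, 7, 14]. Replacing that slice with [75, 54, 92] (same length) produces [11, 12, 75, 54, 92, 8].

[11, 12, 75, 54, 92, 8]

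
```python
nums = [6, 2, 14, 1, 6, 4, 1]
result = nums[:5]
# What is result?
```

nums has length 7. The slice nums[:5] selects indices [0, 1, 2, 3, 4] (0->6, 1->2, 2->14, 3->1, 4->6), giving [6, 2, 14, 1, 6].

[6, 2, 14, 1, 6]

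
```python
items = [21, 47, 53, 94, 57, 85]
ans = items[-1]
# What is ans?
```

items has length 6. Negative index -1 maps to positive index 6 + (-1) = 5. items[5] = 85.

85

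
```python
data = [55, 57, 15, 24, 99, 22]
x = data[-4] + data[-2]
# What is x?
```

data has length 6. Negative index -4 maps to positive index 6 + (-4) = 2. data[2] = 15.
data has length 6. Negative index -2 maps to positive index 6 + (-2) = 4. data[4] = 99.
Sum: 15 + 99 = 114.

114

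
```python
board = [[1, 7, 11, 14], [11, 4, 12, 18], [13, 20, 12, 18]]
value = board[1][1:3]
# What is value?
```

board[1] = [11, 4, 12, 18]. board[1] has length 4. The slice board[1][1:3] selects indices [1, 2] (1->4, 2->12), giving [4, 12].

[4, 12]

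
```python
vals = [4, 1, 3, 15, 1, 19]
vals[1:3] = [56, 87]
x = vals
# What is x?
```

vals starts as [4, 1, 3, 15, 1, 19] (length 6). The slice vals[1:3] covers indices [1, 2] with values [1, 3]. Replacing that slice with [56, 87] (same length) produces [4, 56, 87, 15, 1, 19].

[4, 56, 87, 15, 1, 19]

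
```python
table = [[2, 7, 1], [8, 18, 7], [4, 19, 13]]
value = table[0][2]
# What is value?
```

table[0] = [2, 7, 1]. Taking column 2 of that row yields 1.

1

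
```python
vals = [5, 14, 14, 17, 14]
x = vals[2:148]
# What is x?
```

vals has length 5. The slice vals[2:148] selects indices [2, 3, 4] (2->14, 3->17, 4->14), giving [14, 17, 14].

[14, 17, 14]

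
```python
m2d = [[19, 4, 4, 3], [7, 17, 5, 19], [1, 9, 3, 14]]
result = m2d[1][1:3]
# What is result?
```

m2d[1] = [7, 17, 5, 19]. m2d[1] has length 4. The slice m2d[1][1:3] selects indices [1, 2] (1->17, 2->5), giving [17, 5].

[17, 5]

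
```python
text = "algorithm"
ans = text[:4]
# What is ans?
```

text has length 9. The slice text[:4] selects indices [0, 1, 2, 3] (0->'a', 1->'l', 2->'g', 3->'o'), giving 'algo'.

'algo'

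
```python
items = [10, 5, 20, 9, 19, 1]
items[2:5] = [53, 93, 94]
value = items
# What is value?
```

items starts as [10, 5, 20, 9, 19, 1] (length 6). The slice items[2:5] covers indices [2, 3, 4] with values [20, 9, 19]. Replacing that slice with [53, 93, 94] (same length) produces [10, 5, 53, 93, 94, 1].

[10, 5, 53, 93, 94, 1]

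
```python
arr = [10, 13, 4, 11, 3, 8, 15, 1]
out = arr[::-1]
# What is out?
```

arr has length 8. The slice arr[::-1] selects indices [7, 6, 5, 4, 3, 2, 1, 0] (7->1, 6->15, 5->8, 4->3, 3->11, 2->4, 1->13, 0->10), giving [1, 15, 8, 3, 11, 4, 13, 10].

[1, 15, 8, 3, 11, 4, 13, 10]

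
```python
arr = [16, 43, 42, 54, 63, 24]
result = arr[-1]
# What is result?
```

arr has length 6. Negative index -1 maps to positive index 6 + (-1) = 5. arr[5] = 24.

24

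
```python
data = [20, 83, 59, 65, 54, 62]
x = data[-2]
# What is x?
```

data has length 6. Negative index -2 maps to positive index 6 + (-2) = 4. data[4] = 54.

54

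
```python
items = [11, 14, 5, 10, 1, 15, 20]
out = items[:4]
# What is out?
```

items has length 7. The slice items[:4] selects indices [0, 1, 2, 3] (0->11, 1->14, 2->5, 3->10), giving [11, 14, 5, 10].

[11, 14, 5, 10]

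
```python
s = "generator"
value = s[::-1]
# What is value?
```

s has length 9. The slice s[::-1] selects indices [8, 7, 6, 5, 4, 3, 2, 1, 0] (8->'r', 7->'o', 6->'t', 5->'a', 4->'r', 3->'e', 2->'n', 1->'e', 0->'g'), giving 'rotareneg'.

'rotareneg'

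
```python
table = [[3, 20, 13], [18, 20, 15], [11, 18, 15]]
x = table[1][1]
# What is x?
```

table[1] = [18, 20, 15]. Taking column 1 of that row yields 20.

20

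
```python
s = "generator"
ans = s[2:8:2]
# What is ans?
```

s has length 9. The slice s[2:8:2] selects indices [2, 4, 6] (2->'n', 4->'r', 6->'t'), giving 'nrt'.

'nrt'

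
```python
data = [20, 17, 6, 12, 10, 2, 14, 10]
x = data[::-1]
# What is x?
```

data has length 8. The slice data[::-1] selects indices [7, 6, 5, 4, 3, 2, 1, 0] (7->10, 6->14, 5->2, 4->10, 3->12, 2->6, 1->17, 0->20), giving [10, 14, 2, 10, 12, 6, 17, 20].

[10, 14, 2, 10, 12, 6, 17, 20]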